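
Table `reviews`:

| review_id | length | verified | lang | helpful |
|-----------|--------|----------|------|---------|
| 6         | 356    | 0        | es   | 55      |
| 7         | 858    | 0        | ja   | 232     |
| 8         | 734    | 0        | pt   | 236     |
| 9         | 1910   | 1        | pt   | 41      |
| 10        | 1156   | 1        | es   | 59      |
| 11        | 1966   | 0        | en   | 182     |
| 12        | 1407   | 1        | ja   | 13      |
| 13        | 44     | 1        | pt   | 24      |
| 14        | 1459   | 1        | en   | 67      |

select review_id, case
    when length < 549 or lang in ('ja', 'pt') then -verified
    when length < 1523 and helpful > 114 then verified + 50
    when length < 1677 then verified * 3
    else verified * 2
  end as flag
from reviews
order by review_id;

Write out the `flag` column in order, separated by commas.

0, 0, 0, -1, 3, 0, -1, -1, 3

review_id=6: length < 549 or lang in ('ja', 'pt') → 0
review_id=7: length < 549 or lang in ('ja', 'pt') → 0
review_id=8: length < 549 or lang in ('ja', 'pt') → 0
review_id=9: length < 549 or lang in ('ja', 'pt') → -1
review_id=10: length < 1677 → 3
review_id=11: ELSE → 0
review_id=12: length < 549 or lang in ('ja', 'pt') → -1
review_id=13: length < 549 or lang in ('ja', 'pt') → -1
review_id=14: length < 1677 → 3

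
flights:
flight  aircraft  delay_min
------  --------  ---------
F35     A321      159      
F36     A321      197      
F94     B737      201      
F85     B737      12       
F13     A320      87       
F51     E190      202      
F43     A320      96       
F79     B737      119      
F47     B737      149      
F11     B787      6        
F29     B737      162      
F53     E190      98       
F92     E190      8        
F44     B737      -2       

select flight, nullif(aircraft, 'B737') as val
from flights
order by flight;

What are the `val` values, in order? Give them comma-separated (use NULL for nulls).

B787, A320, NULL, A321, A321, A320, NULL, NULL, E190, E190, NULL, NULL, E190, NULL

flight=F11: aircraft=B787 vs B737: differ → B787
flight=F13: aircraft=A320 vs B737: differ → A320
flight=F29: aircraft=B737 vs B737: equal → NULL
flight=F35: aircraft=A321 vs B737: differ → A321
flight=F36: aircraft=A321 vs B737: differ → A321
flight=F43: aircraft=A320 vs B737: differ → A320
flight=F44: aircraft=B737 vs B737: equal → NULL
flight=F47: aircraft=B737 vs B737: equal → NULL
flight=F51: aircraft=E190 vs B737: differ → E190
flight=F53: aircraft=E190 vs B737: differ → E190
flight=F79: aircraft=B737 vs B737: equal → NULL
flight=F85: aircraft=B737 vs B737: equal → NULL
flight=F92: aircraft=E190 vs B737: differ → E190
flight=F94: aircraft=B737 vs B737: equal → NULL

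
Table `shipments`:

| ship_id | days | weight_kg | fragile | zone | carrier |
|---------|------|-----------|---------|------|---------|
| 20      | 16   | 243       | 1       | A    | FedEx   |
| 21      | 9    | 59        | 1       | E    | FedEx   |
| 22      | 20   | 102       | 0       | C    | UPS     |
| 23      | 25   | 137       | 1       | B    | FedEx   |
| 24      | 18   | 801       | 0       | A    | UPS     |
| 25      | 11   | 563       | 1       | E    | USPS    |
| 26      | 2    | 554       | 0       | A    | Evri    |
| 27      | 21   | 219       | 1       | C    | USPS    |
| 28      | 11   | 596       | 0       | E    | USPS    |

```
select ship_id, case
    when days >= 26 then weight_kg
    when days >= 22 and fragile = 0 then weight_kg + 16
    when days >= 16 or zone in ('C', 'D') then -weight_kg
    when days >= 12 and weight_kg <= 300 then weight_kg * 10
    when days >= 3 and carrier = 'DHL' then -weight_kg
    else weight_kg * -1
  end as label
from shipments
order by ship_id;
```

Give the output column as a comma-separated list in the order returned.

-243, -59, -102, -137, -801, -563, -554, -219, -596

ship_id=20: days >= 16 or zone in ('C', 'D') → -243
ship_id=21: ELSE → -59
ship_id=22: days >= 16 or zone in ('C', 'D') → -102
ship_id=23: days >= 16 or zone in ('C', 'D') → -137
ship_id=24: days >= 16 or zone in ('C', 'D') → -801
ship_id=25: ELSE → -563
ship_id=26: ELSE → -554
ship_id=27: days >= 16 or zone in ('C', 'D') → -219
ship_id=28: ELSE → -596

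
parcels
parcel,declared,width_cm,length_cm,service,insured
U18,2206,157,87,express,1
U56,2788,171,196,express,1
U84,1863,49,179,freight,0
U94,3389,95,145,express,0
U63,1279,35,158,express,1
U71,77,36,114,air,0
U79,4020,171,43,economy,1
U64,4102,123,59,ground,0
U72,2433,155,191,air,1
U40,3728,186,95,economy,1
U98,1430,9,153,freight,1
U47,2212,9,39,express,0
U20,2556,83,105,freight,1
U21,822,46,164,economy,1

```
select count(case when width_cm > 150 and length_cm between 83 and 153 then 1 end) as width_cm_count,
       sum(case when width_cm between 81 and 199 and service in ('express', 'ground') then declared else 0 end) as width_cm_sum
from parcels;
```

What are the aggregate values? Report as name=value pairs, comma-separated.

[width_cm_count: width_cm > 150 and length_cm between 83 and 153]
parcel=U18: ✓ → 1
parcel=U56: ✗
parcel=U84: ✗
parcel=U94: ✗
parcel=U63: ✗
parcel=U71: ✗
parcel=U79: ✗
parcel=U64: ✗
parcel=U72: ✗
parcel=U40: ✓ → 1
parcel=U98: ✗
parcel=U47: ✗
parcel=U20: ✗
parcel=U21: ✗
width_cm_count = COUNT(1, 1) = 2
—
[width_cm_sum: width_cm between 81 and 199 and service in ('express', 'ground')]
parcel=U18: ✓ → 2206
parcel=U56: ✓ → 2788
parcel=U84: ✗
parcel=U94: ✓ → 3389
parcel=U63: ✗
parcel=U71: ✗
parcel=U79: ✗
parcel=U64: ✓ → 4102
parcel=U72: ✗
parcel=U40: ✗
parcel=U98: ✗
parcel=U47: ✗
parcel=U20: ✗
parcel=U21: ✗
width_cm_sum = 2206 + 2788 + 3389 + 4102 = 12485

width_cm_count=2, width_cm_sum=12485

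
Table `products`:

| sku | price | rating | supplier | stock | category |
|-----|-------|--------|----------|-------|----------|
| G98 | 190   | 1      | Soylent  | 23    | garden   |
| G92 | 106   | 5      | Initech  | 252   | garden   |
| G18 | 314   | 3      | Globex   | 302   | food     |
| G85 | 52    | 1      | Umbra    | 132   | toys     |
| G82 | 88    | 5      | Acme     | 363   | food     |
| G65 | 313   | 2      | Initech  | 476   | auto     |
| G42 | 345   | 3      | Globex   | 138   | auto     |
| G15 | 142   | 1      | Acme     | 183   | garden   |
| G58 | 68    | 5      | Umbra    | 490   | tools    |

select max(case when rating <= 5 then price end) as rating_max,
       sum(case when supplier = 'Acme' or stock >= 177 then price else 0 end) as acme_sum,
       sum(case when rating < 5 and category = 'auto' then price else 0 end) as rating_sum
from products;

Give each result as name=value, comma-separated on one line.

[rating_max: rating <= 5]
sku=G98: ✓ → 190
sku=G92: ✓ → 106
sku=G18: ✓ → 314
sku=G85: ✓ → 52
sku=G82: ✓ → 88
sku=G65: ✓ → 313
sku=G42: ✓ → 345
sku=G15: ✓ → 142
sku=G58: ✓ → 68
rating_max = MAX(190, 106, 314, 52, 88, 313, 345, 142, 68) = 345
—
[acme_sum: supplier = 'Acme' or stock >= 177]
sku=G98: ✗
sku=G92: ✓ → 106
sku=G18: ✓ → 314
sku=G85: ✗
sku=G82: ✓ → 88
sku=G65: ✓ → 313
sku=G42: ✗
sku=G15: ✓ → 142
sku=G58: ✓ → 68
acme_sum = 106 + 314 + 88 + 313 + 142 + 68 = 1031
—
[rating_sum: rating < 5 and category = 'auto']
sku=G98: ✗
sku=G92: ✗
sku=G18: ✗
sku=G85: ✗
sku=G82: ✗
sku=G65: ✓ → 313
sku=G42: ✓ → 345
sku=G15: ✗
sku=G58: ✗
rating_sum = 313 + 345 = 658

rating_max=345, acme_sum=1031, rating_sum=658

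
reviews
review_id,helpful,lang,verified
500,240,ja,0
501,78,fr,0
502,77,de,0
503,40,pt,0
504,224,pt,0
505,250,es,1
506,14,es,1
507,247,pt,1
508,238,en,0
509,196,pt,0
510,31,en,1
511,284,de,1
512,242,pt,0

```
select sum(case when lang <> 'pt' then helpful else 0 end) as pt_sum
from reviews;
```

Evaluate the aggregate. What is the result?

1212

review_id=500: ✓ → 240
review_id=501: ✓ → 78
review_id=502: ✓ → 77
review_id=503: ✗
review_id=504: ✗
review_id=505: ✓ → 250
review_id=506: ✓ → 14
review_id=507: ✗
review_id=508: ✓ → 238
review_id=509: ✗
review_id=510: ✓ → 31
review_id=511: ✓ → 284
review_id=512: ✗
pt_sum = 240 + 78 + 77 + 250 + 14 + 238 + 31 + 284 = 1212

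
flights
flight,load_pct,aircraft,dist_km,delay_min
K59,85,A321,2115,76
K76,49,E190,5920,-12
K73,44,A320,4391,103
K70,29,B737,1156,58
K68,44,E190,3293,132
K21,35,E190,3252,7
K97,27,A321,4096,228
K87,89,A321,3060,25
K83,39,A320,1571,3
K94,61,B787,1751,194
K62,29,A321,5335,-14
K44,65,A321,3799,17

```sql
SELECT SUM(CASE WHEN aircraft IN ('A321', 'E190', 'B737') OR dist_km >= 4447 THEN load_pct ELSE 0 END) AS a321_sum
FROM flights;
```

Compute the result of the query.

452

flight=K59: ✓ → 85
flight=K76: ✓ → 49
flight=K73: ✗
flight=K70: ✓ → 29
flight=K68: ✓ → 44
flight=K21: ✓ → 35
flight=K97: ✓ → 27
flight=K87: ✓ → 89
flight=K83: ✗
flight=K94: ✗
flight=K62: ✓ → 29
flight=K44: ✓ → 65
a321_sum = 85 + 49 + 29 + 44 + 35 + 27 + 89 + 29 + 65 = 452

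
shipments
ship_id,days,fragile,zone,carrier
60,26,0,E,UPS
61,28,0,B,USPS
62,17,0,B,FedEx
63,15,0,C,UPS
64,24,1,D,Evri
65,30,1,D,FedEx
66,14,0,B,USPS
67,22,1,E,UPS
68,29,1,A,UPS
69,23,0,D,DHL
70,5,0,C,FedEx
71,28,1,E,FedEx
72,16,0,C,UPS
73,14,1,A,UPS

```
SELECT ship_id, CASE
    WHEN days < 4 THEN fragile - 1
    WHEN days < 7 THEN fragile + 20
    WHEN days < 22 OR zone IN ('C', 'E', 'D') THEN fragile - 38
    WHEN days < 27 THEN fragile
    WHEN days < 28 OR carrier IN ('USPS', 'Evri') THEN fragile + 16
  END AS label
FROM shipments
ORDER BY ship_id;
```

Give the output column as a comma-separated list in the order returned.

-38, 16, -38, -38, -37, -37, -38, -37, NULL, -38, 20, -37, -38, -37

ship_id=60: days < 22 OR zone IN ('C', 'E', 'D') → -38
ship_id=61: days < 28 OR carrier IN ('USPS', 'Evri') → 16
ship_id=62: days < 22 OR zone IN ('C', 'E', 'D') → -38
ship_id=63: days < 22 OR zone IN ('C', 'E', 'D') → -38
ship_id=64: days < 22 OR zone IN ('C', 'E', 'D') → -37
ship_id=65: days < 22 OR zone IN ('C', 'E', 'D') → -37
ship_id=66: days < 22 OR zone IN ('C', 'E', 'D') → -38
ship_id=67: days < 22 OR zone IN ('C', 'E', 'D') → -37
ship_id=68: (no match → NULL) → NULL
ship_id=69: days < 22 OR zone IN ('C', 'E', 'D') → -38
ship_id=70: days < 7 → 20
ship_id=71: days < 22 OR zone IN ('C', 'E', 'D') → -37
ship_id=72: days < 22 OR zone IN ('C', 'E', 'D') → -38
ship_id=73: days < 22 OR zone IN ('C', 'E', 'D') → -37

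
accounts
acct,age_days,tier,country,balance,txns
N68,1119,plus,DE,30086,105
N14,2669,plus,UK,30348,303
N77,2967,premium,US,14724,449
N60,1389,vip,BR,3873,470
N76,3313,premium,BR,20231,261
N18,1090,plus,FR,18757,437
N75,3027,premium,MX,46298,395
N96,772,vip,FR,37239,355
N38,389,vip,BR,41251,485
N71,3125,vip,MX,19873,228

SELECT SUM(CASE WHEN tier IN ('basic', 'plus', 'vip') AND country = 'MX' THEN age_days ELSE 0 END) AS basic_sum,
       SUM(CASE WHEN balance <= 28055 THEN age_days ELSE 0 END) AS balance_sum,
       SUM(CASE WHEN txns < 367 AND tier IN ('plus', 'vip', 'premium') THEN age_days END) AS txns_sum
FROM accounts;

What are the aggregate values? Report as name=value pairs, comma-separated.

[basic_sum: tier IN ('basic', 'plus', 'vip') AND country = 'MX']
acct=N68: ✗
acct=N14: ✗
acct=N77: ✗
acct=N60: ✗
acct=N76: ✗
acct=N18: ✗
acct=N75: ✗
acct=N96: ✗
acct=N38: ✗
acct=N71: ✓ → 3125
basic_sum = 3125
—
[balance_sum: balance <= 28055]
acct=N68: ✗
acct=N14: ✗
acct=N77: ✓ → 2967
acct=N60: ✓ → 1389
acct=N76: ✓ → 3313
acct=N18: ✓ → 1090
acct=N75: ✗
acct=N96: ✗
acct=N38: ✗
acct=N71: ✓ → 3125
balance_sum = 2967 + 1389 + 3313 + 1090 + 3125 = 11884
—
[txns_sum: txns < 367 AND tier IN ('plus', 'vip', 'premium')]
acct=N68: ✓ → 1119
acct=N14: ✓ → 2669
acct=N77: ✗
acct=N60: ✗
acct=N76: ✓ → 3313
acct=N18: ✗
acct=N75: ✗
acct=N96: ✓ → 772
acct=N38: ✗
acct=N71: ✓ → 3125
txns_sum = 1119 + 2669 + 3313 + 772 + 3125 = 10998

basic_sum=3125, balance_sum=11884, txns_sum=10998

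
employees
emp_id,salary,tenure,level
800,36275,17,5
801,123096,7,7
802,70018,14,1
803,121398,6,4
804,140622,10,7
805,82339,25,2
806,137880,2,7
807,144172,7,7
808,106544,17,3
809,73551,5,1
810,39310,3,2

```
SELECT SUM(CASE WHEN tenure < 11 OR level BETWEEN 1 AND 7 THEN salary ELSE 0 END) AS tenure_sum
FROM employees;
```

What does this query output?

emp_id=800: ✓ → 36275
emp_id=801: ✓ → 123096
emp_id=802: ✓ → 70018
emp_id=803: ✓ → 121398
emp_id=804: ✓ → 140622
emp_id=805: ✓ → 82339
emp_id=806: ✓ → 137880
emp_id=807: ✓ → 144172
emp_id=808: ✓ → 106544
emp_id=809: ✓ → 73551
emp_id=810: ✓ → 39310
tenure_sum = 36275 + 123096 + 70018 + 121398 + 140622 + 82339 + 137880 + 144172 + 106544 + 73551 + 39310 = 1075205

1075205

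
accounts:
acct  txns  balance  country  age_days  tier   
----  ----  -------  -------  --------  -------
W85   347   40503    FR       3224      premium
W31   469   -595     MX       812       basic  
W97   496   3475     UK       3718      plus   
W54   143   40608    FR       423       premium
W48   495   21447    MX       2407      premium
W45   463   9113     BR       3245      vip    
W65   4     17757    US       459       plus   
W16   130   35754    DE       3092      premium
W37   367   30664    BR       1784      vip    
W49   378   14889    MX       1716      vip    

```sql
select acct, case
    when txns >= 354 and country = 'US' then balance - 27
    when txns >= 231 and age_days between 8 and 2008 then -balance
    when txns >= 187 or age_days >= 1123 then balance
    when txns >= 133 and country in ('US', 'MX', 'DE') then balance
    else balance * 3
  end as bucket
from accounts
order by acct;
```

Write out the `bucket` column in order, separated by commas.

acct=W16: txns >= 187 or age_days >= 1123 → 35754
acct=W31: txns >= 231 and age_days between 8 and 2008 → 595
acct=W37: txns >= 231 and age_days between 8 and 2008 → -30664
acct=W45: txns >= 187 or age_days >= 1123 → 9113
acct=W48: txns >= 187 or age_days >= 1123 → 21447
acct=W49: txns >= 231 and age_days between 8 and 2008 → -14889
acct=W54: ELSE → 121824
acct=W65: ELSE → 53271
acct=W85: txns >= 187 or age_days >= 1123 → 40503
acct=W97: txns >= 187 or age_days >= 1123 → 3475

35754, 595, -30664, 9113, 21447, -14889, 121824, 53271, 40503, 3475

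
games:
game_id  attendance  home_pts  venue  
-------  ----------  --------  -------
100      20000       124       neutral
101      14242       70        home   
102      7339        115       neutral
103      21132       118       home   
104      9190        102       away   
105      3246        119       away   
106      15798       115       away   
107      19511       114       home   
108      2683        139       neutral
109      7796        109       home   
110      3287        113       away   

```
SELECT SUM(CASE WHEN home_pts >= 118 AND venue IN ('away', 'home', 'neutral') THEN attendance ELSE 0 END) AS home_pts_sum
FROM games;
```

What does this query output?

game_id=100: ✓ → 20000
game_id=101: ✗
game_id=102: ✗
game_id=103: ✓ → 21132
game_id=104: ✗
game_id=105: ✓ → 3246
game_id=106: ✗
game_id=107: ✗
game_id=108: ✓ → 2683
game_id=109: ✗
game_id=110: ✗
home_pts_sum = 20000 + 21132 + 3246 + 2683 = 47061

47061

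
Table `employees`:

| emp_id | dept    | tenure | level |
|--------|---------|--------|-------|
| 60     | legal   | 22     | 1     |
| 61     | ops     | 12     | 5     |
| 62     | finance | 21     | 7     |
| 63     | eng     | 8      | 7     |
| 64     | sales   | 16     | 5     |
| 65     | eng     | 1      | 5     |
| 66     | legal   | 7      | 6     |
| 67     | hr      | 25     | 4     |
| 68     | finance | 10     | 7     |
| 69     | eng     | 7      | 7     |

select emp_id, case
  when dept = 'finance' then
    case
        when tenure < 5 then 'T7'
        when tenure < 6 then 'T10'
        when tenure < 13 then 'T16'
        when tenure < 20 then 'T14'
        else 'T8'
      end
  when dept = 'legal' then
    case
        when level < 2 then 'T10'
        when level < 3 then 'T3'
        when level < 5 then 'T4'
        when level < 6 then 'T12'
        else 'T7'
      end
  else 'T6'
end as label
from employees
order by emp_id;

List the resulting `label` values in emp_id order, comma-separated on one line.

emp_id=60: dept='legal' → inner[level < 2] → T10
emp_id=61: dept='ops' → outer ELSE → T6
emp_id=62: dept='finance' → inner[ELSE] → T8
emp_id=63: dept='eng' → outer ELSE → T6
emp_id=64: dept='sales' → outer ELSE → T6
emp_id=65: dept='eng' → outer ELSE → T6
emp_id=66: dept='legal' → inner[ELSE] → T7
emp_id=67: dept='hr' → outer ELSE → T6
emp_id=68: dept='finance' → inner[tenure < 13] → T16
emp_id=69: dept='eng' → outer ELSE → T6

T10, T6, T8, T6, T6, T6, T7, T6, T16, T6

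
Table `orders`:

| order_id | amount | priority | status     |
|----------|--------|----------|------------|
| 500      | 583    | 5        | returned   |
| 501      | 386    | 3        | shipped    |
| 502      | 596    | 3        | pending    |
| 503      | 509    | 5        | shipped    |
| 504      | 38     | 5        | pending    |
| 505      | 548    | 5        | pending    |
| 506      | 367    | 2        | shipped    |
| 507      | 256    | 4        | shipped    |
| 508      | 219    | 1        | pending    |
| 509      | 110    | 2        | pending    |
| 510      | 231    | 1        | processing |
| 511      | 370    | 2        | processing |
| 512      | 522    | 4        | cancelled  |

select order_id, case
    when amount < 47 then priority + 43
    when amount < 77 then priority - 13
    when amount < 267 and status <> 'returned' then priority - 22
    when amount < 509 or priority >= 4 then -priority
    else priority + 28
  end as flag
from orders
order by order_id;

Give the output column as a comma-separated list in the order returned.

-5, -3, 31, -5, 48, -5, -2, -18, -21, -20, -21, -2, -4

order_id=500: amount < 509 or priority >= 4 → -5
order_id=501: amount < 509 or priority >= 4 → -3
order_id=502: ELSE → 31
order_id=503: amount < 509 or priority >= 4 → -5
order_id=504: amount < 47 → 48
order_id=505: amount < 509 or priority >= 4 → -5
order_id=506: amount < 509 or priority >= 4 → -2
order_id=507: amount < 267 and status <> 'returned' → -18
order_id=508: amount < 267 and status <> 'returned' → -21
order_id=509: amount < 267 and status <> 'returned' → -20
order_id=510: amount < 267 and status <> 'returned' → -21
order_id=511: amount < 509 or priority >= 4 → -2
order_id=512: amount < 509 or priority >= 4 → -4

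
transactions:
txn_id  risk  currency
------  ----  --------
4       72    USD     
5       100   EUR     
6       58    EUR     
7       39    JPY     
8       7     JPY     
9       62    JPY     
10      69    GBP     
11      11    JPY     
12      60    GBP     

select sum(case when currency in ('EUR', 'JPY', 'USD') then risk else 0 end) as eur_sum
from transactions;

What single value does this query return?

349

txn_id=4: ✓ → 72
txn_id=5: ✓ → 100
txn_id=6: ✓ → 58
txn_id=7: ✓ → 39
txn_id=8: ✓ → 7
txn_id=9: ✓ → 62
txn_id=10: ✗
txn_id=11: ✓ → 11
txn_id=12: ✗
eur_sum = 72 + 100 + 58 + 39 + 7 + 62 + 11 = 349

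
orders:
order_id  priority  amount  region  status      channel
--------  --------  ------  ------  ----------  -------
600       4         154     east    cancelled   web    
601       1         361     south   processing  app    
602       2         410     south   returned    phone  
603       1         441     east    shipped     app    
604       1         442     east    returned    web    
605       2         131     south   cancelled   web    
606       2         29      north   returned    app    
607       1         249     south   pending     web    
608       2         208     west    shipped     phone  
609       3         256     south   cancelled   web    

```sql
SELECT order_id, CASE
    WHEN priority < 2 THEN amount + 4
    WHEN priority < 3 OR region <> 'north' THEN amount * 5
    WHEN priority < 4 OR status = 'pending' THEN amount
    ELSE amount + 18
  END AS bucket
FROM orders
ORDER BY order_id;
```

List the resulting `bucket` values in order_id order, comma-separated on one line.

770, 365, 2050, 445, 446, 655, 145, 253, 1040, 1280

order_id=600: priority < 3 OR region <> 'north' → 770
order_id=601: priority < 2 → 365
order_id=602: priority < 3 OR region <> 'north' → 2050
order_id=603: priority < 2 → 445
order_id=604: priority < 2 → 446
order_id=605: priority < 3 OR region <> 'north' → 655
order_id=606: priority < 3 OR region <> 'north' → 145
order_id=607: priority < 2 → 253
order_id=608: priority < 3 OR region <> 'north' → 1040
order_id=609: priority < 3 OR region <> 'north' → 1280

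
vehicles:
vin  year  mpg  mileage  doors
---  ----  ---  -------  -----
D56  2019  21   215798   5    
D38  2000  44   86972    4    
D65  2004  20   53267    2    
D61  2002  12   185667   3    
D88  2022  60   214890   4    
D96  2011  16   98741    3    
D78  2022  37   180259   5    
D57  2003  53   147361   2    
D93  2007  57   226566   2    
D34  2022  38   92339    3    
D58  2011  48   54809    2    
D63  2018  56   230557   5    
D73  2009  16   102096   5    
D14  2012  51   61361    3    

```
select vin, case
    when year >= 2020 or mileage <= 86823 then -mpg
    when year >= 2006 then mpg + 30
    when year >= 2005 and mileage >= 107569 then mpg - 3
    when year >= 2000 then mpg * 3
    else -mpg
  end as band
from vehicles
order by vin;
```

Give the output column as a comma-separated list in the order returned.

vin=D14: year >= 2020 or mileage <= 86823 → -51
vin=D34: year >= 2020 or mileage <= 86823 → -38
vin=D38: year >= 2000 → 132
vin=D56: year >= 2006 → 51
vin=D57: year >= 2000 → 159
vin=D58: year >= 2020 or mileage <= 86823 → -48
vin=D61: year >= 2000 → 36
vin=D63: year >= 2006 → 86
vin=D65: year >= 2020 or mileage <= 86823 → -20
vin=D73: year >= 2006 → 46
vin=D78: year >= 2020 or mileage <= 86823 → -37
vin=D88: year >= 2020 or mileage <= 86823 → -60
vin=D93: year >= 2006 → 87
vin=D96: year >= 2006 → 46

-51, -38, 132, 51, 159, -48, 36, 86, -20, 46, -37, -60, 87, 46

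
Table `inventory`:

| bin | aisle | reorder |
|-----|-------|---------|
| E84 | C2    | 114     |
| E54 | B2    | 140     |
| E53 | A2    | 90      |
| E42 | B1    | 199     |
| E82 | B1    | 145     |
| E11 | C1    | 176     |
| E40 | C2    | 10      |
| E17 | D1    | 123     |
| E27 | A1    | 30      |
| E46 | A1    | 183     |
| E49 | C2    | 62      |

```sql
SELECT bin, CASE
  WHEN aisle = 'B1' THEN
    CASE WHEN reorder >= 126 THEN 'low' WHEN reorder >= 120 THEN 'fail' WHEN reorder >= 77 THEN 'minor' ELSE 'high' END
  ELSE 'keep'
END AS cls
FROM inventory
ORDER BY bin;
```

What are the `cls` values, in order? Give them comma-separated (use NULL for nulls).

bin=E11: aisle='C1' → outer ELSE → keep
bin=E17: aisle='D1' → outer ELSE → keep
bin=E27: aisle='A1' → outer ELSE → keep
bin=E40: aisle='C2' → outer ELSE → keep
bin=E42: aisle='B1' → inner[reorder >= 126] → low
bin=E46: aisle='A1' → outer ELSE → keep
bin=E49: aisle='C2' → outer ELSE → keep
bin=E53: aisle='A2' → outer ELSE → keep
bin=E54: aisle='B2' → outer ELSE → keep
bin=E82: aisle='B1' → inner[reorder >= 126] → low
bin=E84: aisle='C2' → outer ELSE → keep

keep, keep, keep, keep, low, keep, keep, keep, keep, low, keep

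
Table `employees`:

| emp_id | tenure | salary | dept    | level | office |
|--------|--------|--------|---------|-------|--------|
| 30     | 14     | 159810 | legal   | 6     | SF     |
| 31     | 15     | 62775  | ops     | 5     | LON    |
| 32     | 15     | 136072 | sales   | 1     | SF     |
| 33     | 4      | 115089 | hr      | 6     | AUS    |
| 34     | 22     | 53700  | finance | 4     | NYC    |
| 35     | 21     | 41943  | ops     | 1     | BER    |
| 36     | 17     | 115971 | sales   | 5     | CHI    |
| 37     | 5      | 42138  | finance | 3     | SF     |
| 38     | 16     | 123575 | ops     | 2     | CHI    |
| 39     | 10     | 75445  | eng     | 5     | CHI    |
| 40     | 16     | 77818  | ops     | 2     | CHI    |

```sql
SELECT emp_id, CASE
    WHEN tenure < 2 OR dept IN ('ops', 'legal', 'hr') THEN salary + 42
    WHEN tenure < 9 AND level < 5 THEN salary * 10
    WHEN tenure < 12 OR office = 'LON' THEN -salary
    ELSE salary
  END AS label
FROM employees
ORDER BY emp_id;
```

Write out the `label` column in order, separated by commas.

159852, 62817, 136072, 115131, 53700, 41985, 115971, 421380, 123617, -75445, 77860

emp_id=30: tenure < 2 OR dept IN ('ops', 'legal', 'hr') → 159852
emp_id=31: tenure < 2 OR dept IN ('ops', 'legal', 'hr') → 62817
emp_id=32: ELSE → 136072
emp_id=33: tenure < 2 OR dept IN ('ops', 'legal', 'hr') → 115131
emp_id=34: ELSE → 53700
emp_id=35: tenure < 2 OR dept IN ('ops', 'legal', 'hr') → 41985
emp_id=36: ELSE → 115971
emp_id=37: tenure < 9 AND level < 5 → 421380
emp_id=38: tenure < 2 OR dept IN ('ops', 'legal', 'hr') → 123617
emp_id=39: tenure < 12 OR office = 'LON' → -75445
emp_id=40: tenure < 2 OR dept IN ('ops', 'legal', 'hr') → 77860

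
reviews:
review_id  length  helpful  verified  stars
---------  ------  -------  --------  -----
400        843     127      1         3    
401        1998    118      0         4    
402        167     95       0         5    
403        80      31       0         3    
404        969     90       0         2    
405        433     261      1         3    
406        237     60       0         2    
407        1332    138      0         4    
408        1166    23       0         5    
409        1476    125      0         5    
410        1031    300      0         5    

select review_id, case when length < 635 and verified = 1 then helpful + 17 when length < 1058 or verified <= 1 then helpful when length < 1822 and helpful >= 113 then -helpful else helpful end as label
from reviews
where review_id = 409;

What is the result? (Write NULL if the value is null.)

125

review_id = 409: length=1476, helpful=125, verified=0, stars=5.
length < 635 and verified = 1 → false
length < 1058 or verified <= 1 → true → 125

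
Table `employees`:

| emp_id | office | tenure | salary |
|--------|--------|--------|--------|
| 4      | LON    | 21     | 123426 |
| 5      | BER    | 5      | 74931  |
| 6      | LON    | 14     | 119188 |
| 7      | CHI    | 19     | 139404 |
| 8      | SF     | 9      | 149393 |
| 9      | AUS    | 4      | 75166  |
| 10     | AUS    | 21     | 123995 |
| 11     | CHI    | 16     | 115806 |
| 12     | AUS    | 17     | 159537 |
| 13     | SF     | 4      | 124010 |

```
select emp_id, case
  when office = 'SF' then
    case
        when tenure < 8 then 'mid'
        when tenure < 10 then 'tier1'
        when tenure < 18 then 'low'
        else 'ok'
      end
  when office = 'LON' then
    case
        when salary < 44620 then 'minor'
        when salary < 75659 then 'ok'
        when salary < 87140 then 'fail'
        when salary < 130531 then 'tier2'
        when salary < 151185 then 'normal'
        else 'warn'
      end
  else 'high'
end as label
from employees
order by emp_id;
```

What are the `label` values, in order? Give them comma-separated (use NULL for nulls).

emp_id=4: office='LON' → inner[salary < 130531] → tier2
emp_id=5: office='BER' → outer ELSE → high
emp_id=6: office='LON' → inner[salary < 130531] → tier2
emp_id=7: office='CHI' → outer ELSE → high
emp_id=8: office='SF' → inner[tenure < 10] → tier1
emp_id=9: office='AUS' → outer ELSE → high
emp_id=10: office='AUS' → outer ELSE → high
emp_id=11: office='CHI' → outer ELSE → high
emp_id=12: office='AUS' → outer ELSE → high
emp_id=13: office='SF' → inner[tenure < 8] → mid

tier2, high, tier2, high, tier1, high, high, high, high, mid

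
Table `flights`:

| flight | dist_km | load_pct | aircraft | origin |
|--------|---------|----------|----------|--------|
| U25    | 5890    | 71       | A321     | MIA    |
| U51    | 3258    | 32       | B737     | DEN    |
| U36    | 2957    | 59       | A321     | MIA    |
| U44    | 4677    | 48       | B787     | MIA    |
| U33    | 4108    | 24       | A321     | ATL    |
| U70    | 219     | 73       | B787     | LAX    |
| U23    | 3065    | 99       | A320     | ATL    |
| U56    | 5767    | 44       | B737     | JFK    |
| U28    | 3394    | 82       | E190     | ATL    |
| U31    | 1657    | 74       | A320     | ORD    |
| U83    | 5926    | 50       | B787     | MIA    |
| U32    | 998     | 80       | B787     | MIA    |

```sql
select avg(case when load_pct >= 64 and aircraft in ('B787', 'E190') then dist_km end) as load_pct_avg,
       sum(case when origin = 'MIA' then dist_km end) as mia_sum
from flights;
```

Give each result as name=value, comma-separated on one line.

[load_pct_avg: load_pct >= 64 and aircraft in ('B787', 'E190')]
flight=U25: ✗
flight=U51: ✗
flight=U36: ✗
flight=U44: ✗
flight=U33: ✗
flight=U70: ✓ → 219
flight=U23: ✗
flight=U56: ✗
flight=U28: ✓ → 3394
flight=U31: ✗
flight=U83: ✗
flight=U32: ✓ → 998
load_pct_avg = (219 + 3394 + 998) / 3 = 1537
—
[mia_sum: origin = 'MIA']
flight=U25: ✓ → 5890
flight=U51: ✗
flight=U36: ✓ → 2957
flight=U44: ✓ → 4677
flight=U33: ✗
flight=U70: ✗
flight=U23: ✗
flight=U56: ✗
flight=U28: ✗
flight=U31: ✗
flight=U83: ✓ → 5926
flight=U32: ✓ → 998
mia_sum = 5890 + 2957 + 4677 + 5926 + 998 = 20448

load_pct_avg=1537, mia_sum=20448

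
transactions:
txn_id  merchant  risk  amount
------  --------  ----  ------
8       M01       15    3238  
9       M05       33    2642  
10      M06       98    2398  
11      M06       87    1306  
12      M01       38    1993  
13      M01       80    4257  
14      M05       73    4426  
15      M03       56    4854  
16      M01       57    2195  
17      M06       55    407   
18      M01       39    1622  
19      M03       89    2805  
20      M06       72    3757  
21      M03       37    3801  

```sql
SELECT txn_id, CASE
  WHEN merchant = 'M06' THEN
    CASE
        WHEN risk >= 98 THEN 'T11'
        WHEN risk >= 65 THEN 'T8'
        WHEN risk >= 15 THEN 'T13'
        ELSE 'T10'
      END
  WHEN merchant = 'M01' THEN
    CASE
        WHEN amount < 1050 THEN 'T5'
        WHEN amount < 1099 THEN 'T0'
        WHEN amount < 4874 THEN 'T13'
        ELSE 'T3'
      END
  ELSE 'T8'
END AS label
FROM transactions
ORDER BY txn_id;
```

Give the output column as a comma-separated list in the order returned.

txn_id=8: merchant='M01' → inner[amount < 4874] → T13
txn_id=9: merchant='M05' → outer ELSE → T8
txn_id=10: merchant='M06' → inner[risk >= 98] → T11
txn_id=11: merchant='M06' → inner[risk >= 65] → T8
txn_id=12: merchant='M01' → inner[amount < 4874] → T13
txn_id=13: merchant='M01' → inner[amount < 4874] → T13
txn_id=14: merchant='M05' → outer ELSE → T8
txn_id=15: merchant='M03' → outer ELSE → T8
txn_id=16: merchant='M01' → inner[amount < 4874] → T13
txn_id=17: merchant='M06' → inner[risk >= 15] → T13
txn_id=18: merchant='M01' → inner[amount < 4874] → T13
txn_id=19: merchant='M03' → outer ELSE → T8
txn_id=20: merchant='M06' → inner[risk >= 65] → T8
txn_id=21: merchant='M03' → outer ELSE → T8

T13, T8, T11, T8, T13, T13, T8, T8, T13, T13, T13, T8, T8, T8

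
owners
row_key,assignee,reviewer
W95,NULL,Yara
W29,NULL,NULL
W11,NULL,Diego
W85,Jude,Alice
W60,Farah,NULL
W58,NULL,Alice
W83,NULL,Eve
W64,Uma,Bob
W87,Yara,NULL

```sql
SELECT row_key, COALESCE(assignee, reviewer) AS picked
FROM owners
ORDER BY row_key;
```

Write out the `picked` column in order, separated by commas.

row_key=W11: assignee=NULL, reviewer=Diego → Diego
row_key=W29: assignee=NULL, reviewer=NULL (all NULL) → NULL
row_key=W58: assignee=NULL, reviewer=Alice → Alice
row_key=W60: assignee=Farah → Farah
row_key=W64: assignee=Uma → Uma
row_key=W83: assignee=NULL, reviewer=Eve → Eve
row_key=W85: assignee=Jude → Jude
row_key=W87: assignee=Yara → Yara
row_key=W95: assignee=NULL, reviewer=Yara → Yara

Diego, NULL, Alice, Farah, Uma, Eve, Jude, Yara, Yara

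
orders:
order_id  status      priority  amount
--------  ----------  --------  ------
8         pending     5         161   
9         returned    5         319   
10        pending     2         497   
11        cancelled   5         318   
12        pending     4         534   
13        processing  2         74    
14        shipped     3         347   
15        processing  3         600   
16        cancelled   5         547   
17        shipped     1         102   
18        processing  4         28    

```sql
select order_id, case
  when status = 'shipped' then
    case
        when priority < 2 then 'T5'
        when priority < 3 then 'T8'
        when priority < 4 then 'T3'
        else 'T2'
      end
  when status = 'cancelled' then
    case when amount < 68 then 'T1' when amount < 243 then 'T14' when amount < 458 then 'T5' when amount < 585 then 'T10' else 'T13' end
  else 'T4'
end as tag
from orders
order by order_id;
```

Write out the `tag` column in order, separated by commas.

T4, T4, T4, T5, T4, T4, T3, T4, T10, T5, T4

order_id=8: status='pending' → outer ELSE → T4
order_id=9: status='returned' → outer ELSE → T4
order_id=10: status='pending' → outer ELSE → T4
order_id=11: status='cancelled' → inner[amount < 458] → T5
order_id=12: status='pending' → outer ELSE → T4
order_id=13: status='processing' → outer ELSE → T4
order_id=14: status='shipped' → inner[priority < 4] → T3
order_id=15: status='processing' → outer ELSE → T4
order_id=16: status='cancelled' → inner[amount < 585] → T10
order_id=17: status='shipped' → inner[priority < 2] → T5
order_id=18: status='processing' → outer ELSE → T4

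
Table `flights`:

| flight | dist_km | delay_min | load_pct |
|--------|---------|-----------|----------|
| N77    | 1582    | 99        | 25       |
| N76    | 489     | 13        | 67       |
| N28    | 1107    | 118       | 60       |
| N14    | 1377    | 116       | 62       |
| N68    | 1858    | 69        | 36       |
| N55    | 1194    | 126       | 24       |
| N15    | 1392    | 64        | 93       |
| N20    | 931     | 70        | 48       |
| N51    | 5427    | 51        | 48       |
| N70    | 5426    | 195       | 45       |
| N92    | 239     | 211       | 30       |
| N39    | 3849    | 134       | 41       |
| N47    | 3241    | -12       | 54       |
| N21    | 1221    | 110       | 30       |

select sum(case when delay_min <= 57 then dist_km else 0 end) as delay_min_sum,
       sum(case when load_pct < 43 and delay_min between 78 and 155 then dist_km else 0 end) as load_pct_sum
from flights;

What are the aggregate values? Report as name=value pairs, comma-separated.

delay_min_sum=9157, load_pct_sum=7846

[delay_min_sum: delay_min <= 57]
flight=N77: ✗
flight=N76: ✓ → 489
flight=N28: ✗
flight=N14: ✗
flight=N68: ✗
flight=N55: ✗
flight=N15: ✗
flight=N20: ✗
flight=N51: ✓ → 5427
flight=N70: ✗
flight=N92: ✗
flight=N39: ✗
flight=N47: ✓ → 3241
flight=N21: ✗
delay_min_sum = 489 + 5427 + 3241 = 9157
—
[load_pct_sum: load_pct < 43 and delay_min between 78 and 155]
flight=N77: ✓ → 1582
flight=N76: ✗
flight=N28: ✗
flight=N14: ✗
flight=N68: ✗
flight=N55: ✓ → 1194
flight=N15: ✗
flight=N20: ✗
flight=N51: ✗
flight=N70: ✗
flight=N92: ✗
flight=N39: ✓ → 3849
flight=N47: ✗
flight=N21: ✓ → 1221
load_pct_sum = 1582 + 1194 + 3849 + 1221 = 7846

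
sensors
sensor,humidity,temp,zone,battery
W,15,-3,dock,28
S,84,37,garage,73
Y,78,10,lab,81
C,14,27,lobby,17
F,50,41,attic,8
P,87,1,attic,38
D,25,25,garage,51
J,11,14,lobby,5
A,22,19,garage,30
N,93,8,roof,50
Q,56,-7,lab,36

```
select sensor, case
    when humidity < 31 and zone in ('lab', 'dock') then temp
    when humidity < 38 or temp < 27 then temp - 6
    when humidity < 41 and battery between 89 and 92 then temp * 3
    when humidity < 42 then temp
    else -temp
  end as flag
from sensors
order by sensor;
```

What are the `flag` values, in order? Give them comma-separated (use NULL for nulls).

13, 21, 19, -41, 8, 2, -5, -13, -37, -3, 4

sensor=A: humidity < 38 or temp < 27 → 13
sensor=C: humidity < 38 or temp < 27 → 21
sensor=D: humidity < 38 or temp < 27 → 19
sensor=F: ELSE → -41
sensor=J: humidity < 38 or temp < 27 → 8
sensor=N: humidity < 38 or temp < 27 → 2
sensor=P: humidity < 38 or temp < 27 → -5
sensor=Q: humidity < 38 or temp < 27 → -13
sensor=S: ELSE → -37
sensor=W: humidity < 31 and zone in ('lab', 'dock') → -3
sensor=Y: humidity < 38 or temp < 27 → 4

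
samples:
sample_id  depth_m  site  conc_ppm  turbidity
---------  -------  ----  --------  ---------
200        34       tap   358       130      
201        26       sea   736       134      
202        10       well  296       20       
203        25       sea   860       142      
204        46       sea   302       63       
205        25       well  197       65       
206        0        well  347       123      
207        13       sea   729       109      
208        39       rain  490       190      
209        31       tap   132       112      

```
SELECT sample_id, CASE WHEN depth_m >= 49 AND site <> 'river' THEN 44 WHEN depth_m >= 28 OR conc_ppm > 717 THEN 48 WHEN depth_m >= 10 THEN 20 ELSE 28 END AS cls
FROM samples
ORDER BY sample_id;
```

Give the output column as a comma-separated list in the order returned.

sample_id=200: depth_m >= 28 OR conc_ppm > 717 → 48
sample_id=201: depth_m >= 28 OR conc_ppm > 717 → 48
sample_id=202: depth_m >= 10 → 20
sample_id=203: depth_m >= 28 OR conc_ppm > 717 → 48
sample_id=204: depth_m >= 28 OR conc_ppm > 717 → 48
sample_id=205: depth_m >= 10 → 20
sample_id=206: ELSE → 28
sample_id=207: depth_m >= 28 OR conc_ppm > 717 → 48
sample_id=208: depth_m >= 28 OR conc_ppm > 717 → 48
sample_id=209: depth_m >= 28 OR conc_ppm > 717 → 48

48, 48, 20, 48, 48, 20, 28, 48, 48, 48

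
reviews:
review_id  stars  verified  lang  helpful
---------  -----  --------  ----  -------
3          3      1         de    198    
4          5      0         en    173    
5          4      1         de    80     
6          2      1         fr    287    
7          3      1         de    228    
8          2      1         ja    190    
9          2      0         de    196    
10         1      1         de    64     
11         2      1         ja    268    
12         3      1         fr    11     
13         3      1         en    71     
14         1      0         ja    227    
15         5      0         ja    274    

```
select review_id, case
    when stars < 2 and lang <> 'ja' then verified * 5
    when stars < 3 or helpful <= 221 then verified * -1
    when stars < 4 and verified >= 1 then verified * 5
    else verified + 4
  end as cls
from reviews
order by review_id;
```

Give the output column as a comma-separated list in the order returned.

-1, 0, -1, -1, 5, -1, 0, 5, -1, -1, -1, 0, 4

review_id=3: stars < 3 or helpful <= 221 → -1
review_id=4: stars < 3 or helpful <= 221 → 0
review_id=5: stars < 3 or helpful <= 221 → -1
review_id=6: stars < 3 or helpful <= 221 → -1
review_id=7: stars < 4 and verified >= 1 → 5
review_id=8: stars < 3 or helpful <= 221 → -1
review_id=9: stars < 3 or helpful <= 221 → 0
review_id=10: stars < 2 and lang <> 'ja' → 5
review_id=11: stars < 3 or helpful <= 221 → -1
review_id=12: stars < 3 or helpful <= 221 → -1
review_id=13: stars < 3 or helpful <= 221 → -1
review_id=14: stars < 3 or helpful <= 221 → 0
review_id=15: ELSE → 4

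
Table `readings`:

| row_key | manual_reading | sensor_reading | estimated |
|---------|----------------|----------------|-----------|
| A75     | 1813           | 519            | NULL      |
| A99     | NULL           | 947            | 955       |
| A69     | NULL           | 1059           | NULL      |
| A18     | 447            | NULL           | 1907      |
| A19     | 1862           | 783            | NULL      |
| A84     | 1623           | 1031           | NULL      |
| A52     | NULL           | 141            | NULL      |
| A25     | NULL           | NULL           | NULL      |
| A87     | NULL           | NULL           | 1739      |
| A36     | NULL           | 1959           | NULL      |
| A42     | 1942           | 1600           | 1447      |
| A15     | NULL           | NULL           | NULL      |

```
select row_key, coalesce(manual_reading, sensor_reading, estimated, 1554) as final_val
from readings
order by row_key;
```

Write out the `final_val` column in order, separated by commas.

1554, 447, 1862, 1554, 1959, 1942, 141, 1059, 1813, 1623, 1739, 947

row_key=A15: manual_reading=NULL, sensor_reading=NULL, estimated=NULL, → literal 1554 → 1554
row_key=A18: manual_reading=447 → 447
row_key=A19: manual_reading=1862 → 1862
row_key=A25: manual_reading=NULL, sensor_reading=NULL, estimated=NULL, → literal 1554 → 1554
row_key=A36: manual_reading=NULL, sensor_reading=1959 → 1959
row_key=A42: manual_reading=1942 → 1942
row_key=A52: manual_reading=NULL, sensor_reading=141 → 141
row_key=A69: manual_reading=NULL, sensor_reading=1059 → 1059
row_key=A75: manual_reading=1813 → 1813
row_key=A84: manual_reading=1623 → 1623
row_key=A87: manual_reading=NULL, sensor_reading=NULL, estimated=1739 → 1739
row_key=A99: manual_reading=NULL, sensor_reading=947 → 947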